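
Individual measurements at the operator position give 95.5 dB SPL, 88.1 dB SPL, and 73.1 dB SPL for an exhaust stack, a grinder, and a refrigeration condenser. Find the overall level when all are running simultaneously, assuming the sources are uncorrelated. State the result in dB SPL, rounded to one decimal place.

For uncorrelated sources the intensities add, so convert each level to linear form, sum, and take 10·log₁₀ of the total.
Σ 10^(L/10) = 10^(95.5/10) + 10^(88.1/10) + 10^(73.1/10) = 4.214e+09.
L_total = 10·log₁₀(4.214e+09) = 96.25 dB SPL.

96.2 dB SPL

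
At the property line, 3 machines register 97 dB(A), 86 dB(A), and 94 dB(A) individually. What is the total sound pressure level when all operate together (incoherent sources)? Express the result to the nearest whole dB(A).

Incoherent sources combine by intensity addition: L_total = 10·log₁₀(Σ 10^(L_i/10)).
Σ 10^(L/10) = 10^(97/10) + 10^(86/10) + 10^(94/10) = 7.922e+09.
L_total = 10·log₁₀(7.922e+09) = 98.99 dB(A).

99 dB(A)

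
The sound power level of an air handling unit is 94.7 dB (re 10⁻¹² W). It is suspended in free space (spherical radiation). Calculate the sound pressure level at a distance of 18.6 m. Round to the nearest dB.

58 dB

The power spreads over a sphere of area 4π·r², so L_p = L_w − 10·log₁₀(4π·r²).
4π·r² = 4347 m², 10·log₁₀ of that is 36.382 dB.
L_p = 94.7 − 36.382 = 58.32 dB.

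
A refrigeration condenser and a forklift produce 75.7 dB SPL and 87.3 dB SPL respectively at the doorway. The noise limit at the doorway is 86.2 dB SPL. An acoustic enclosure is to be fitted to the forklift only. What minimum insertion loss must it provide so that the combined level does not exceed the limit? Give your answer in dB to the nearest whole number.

2 dB

Fixed contribution from the other source: Σ 10^(L/10) = 10^(75.7/10) = 3.715e+07 (75.70 dB SPL).
To meet 86.2 dB SPL overall, the treated forklift may contribute at most 10^(86.2/10) − 3.715e+07 = 3.797e+08, i.e. 85.79 dB SPL.
So the forklift must be reduced from 87.3 to 85.79 dB SPL: IL = 1.51 dB.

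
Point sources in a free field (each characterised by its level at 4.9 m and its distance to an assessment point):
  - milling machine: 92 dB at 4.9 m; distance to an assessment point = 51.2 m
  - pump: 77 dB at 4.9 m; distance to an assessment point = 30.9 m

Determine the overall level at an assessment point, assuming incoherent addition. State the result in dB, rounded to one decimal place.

72.0 dB

Propagate each source to the receiver with L = L_ref − 20·log₁₀(r/r_ref), then add intensities.
milling machine: 92 − 20·log₁₀(51.2/4.9) = 92 − 20.38 = 71.62 dB.
pump: 77 − 20·log₁₀(30.9/4.9) = 77 − 16.00 = 61.00 dB.
Σ 10^(L/10) = 1.578e+07 → L_total = 10·log₁₀(1.578e+07) = 71.98 dB.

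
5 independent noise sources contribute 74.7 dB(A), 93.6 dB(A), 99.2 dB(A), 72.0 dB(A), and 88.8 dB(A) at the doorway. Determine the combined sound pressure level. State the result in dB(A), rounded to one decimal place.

100.6 dB(A)

For uncorrelated sources the intensities add, so convert each level to linear form, sum, and take 10·log₁₀ of the total.
Σ 10^(L/10) = 10^(74.7/10) + 10^(93.6/10) + 10^(99.2/10) + 10^(72.0/10) + 10^(88.8/10) = 1.141e+10.
L_total = 10·log₁₀(1.141e+10) = 100.57 dB(A).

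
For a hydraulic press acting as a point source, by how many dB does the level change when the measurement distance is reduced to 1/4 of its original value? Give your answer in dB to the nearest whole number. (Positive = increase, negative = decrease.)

+12 dB

Point-source spreading: ΔL = −20·log₁₀(r₂/r₁).
ΔL = −20·log₁₀(0.25) = +12.04 dB.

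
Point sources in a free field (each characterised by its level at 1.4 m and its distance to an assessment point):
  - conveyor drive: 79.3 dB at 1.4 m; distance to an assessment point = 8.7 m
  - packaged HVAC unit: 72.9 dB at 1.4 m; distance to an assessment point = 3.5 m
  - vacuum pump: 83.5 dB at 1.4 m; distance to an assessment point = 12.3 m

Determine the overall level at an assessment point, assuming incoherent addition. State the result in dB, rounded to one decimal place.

Propagate each source to the receiver with L = L_ref − 20·log₁₀(r/r_ref), then add intensities.
conveyor drive: 79.3 − 20·log₁₀(8.7/1.4) = 79.3 − 15.87 = 63.43 dB.
packaged HVAC unit: 72.9 − 20·log₁₀(3.5/1.4) = 72.9 − 7.96 = 64.94 dB.
vacuum pump: 83.5 − 20·log₁₀(12.3/1.4) = 83.5 − 18.88 = 64.62 dB.
Σ 10^(L/10) = 8.224e+06 → L_total = 10·log₁₀(8.224e+06) = 69.15 dB.

69.2 dB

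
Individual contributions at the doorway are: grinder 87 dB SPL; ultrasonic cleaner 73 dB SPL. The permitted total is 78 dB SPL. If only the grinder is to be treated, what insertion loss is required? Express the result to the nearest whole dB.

11 dB

The untreated sources together contribute 10^(73/10) = 1.995e+07, i.e. 73.00 dB SPL.
The limit corresponds to 10^(78/10) = 6.310e+07; subtracting the fixed part leaves 4.314e+07 for the grinder, i.e. 76.35 dB SPL.
So the grinder must be reduced from 87 to 76.35 dB SPL: IL = 10.65 dB.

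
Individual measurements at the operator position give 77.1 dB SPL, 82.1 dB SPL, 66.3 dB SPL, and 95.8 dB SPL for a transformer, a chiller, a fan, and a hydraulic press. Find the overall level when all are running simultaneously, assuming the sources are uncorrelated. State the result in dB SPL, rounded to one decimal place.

Incoherent sources combine by intensity addition: L_total = 10·log₁₀(Σ 10^(L_i/10)).
Σ 10^(L/10) = 10^(77.1/10) + 10^(82.1/10) + 10^(66.3/10) + 10^(95.8/10) = 4.020e+09.
L_total = 10·log₁₀(4.020e+09) = 96.04 dB SPL.

96.0 dB SPL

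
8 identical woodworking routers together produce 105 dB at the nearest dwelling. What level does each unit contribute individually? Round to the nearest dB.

Dividing the total intensity by 8 lowers the level by 10·log₁₀ 8 = 9.031 dB: L₁ = 105 − 9.031.

96 dB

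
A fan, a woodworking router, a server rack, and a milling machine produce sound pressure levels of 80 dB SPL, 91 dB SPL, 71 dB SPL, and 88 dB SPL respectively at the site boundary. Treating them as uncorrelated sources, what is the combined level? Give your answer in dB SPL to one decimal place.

93.0 dB SPL

Incoherent sources combine by intensity addition: L_total = 10·log₁₀(Σ 10^(L_i/10)).
Σ 10^(L/10) = 10^(80/10) + 10^(91/10) + 10^(71/10) + 10^(88/10) = 2.002e+09.
L_total = 10·log₁₀(2.002e+09) = 93.02 dB SPL.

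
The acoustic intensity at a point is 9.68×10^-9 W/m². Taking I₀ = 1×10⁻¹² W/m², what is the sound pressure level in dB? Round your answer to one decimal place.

L = 10·log₁₀(I/I₀) = 10·log₁₀(9.68×10^-9/10⁻¹²) = 10·log₁₀(9.68×10^3).
L = 10·(0.9859 + 3) = 39.86 dB.

39.9 dB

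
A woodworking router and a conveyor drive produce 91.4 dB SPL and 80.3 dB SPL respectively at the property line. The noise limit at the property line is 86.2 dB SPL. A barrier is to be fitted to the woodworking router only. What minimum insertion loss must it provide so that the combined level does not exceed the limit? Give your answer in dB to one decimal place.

Fixed contribution from the other source: Σ 10^(L/10) = 10^(80.3/10) = 1.072e+08 (80.30 dB SPL).
The limit corresponds to 10^(86.2/10) = 4.169e+08; subtracting the fixed part leaves 3.097e+08 for the woodworking router, i.e. 84.91 dB SPL.
Required insertion loss = 91.4 − 84.91 = 6.49 dB.

6.5 dB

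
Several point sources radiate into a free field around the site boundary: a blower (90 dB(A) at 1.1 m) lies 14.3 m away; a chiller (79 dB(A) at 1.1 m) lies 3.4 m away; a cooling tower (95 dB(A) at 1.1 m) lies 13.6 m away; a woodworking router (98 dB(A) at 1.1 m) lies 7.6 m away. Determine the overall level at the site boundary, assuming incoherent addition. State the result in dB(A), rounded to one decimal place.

First find each source's level at the receiver (point-source: −20·log₁₀(r/r_ref)), then combine on an intensity basis.
blower: 90 − 20·log₁₀(14.3/1.1) = 90 − 22.28 = 67.72 dB(A).
chiller: 79 − 20·log₁₀(3.4/1.1) = 79 − 9.80 = 69.20 dB(A).
cooling tower: 95 − 20·log₁₀(13.6/1.1) = 95 − 21.84 = 73.16 dB(A).
woodworking router: 98 − 20·log₁₀(7.6/1.1) = 98 − 16.79 = 81.21 dB(A).
Σ 10^(L/10) = 1.671e+08 → L_total = 10·log₁₀(1.671e+08) = 82.23 dB(A).

82.2 dB(A)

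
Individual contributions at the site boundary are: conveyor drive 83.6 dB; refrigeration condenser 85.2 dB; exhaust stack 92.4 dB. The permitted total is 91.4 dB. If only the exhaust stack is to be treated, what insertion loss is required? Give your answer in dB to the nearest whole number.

The untreated sources together contribute 10^(83.6/10) + 10^(85.2/10) = 5.602e+08, i.e. 87.48 dB.
The limit corresponds to 10^(91.4/10) = 1.380e+09; subtracting the fixed part leaves 8.202e+08 for the exhaust stack, i.e. 89.14 dB.
Required insertion loss = 92.4 − 89.14 = 3.26 dB.

3 dB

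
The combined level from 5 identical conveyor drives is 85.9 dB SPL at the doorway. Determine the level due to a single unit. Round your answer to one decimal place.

For N identical incoherent sources L_total = L₁ + 10·log₁₀ N, so L₁ = 85.9 − 10·log₁₀(5) = 85.9 − 6.990.

78.9 dB SPL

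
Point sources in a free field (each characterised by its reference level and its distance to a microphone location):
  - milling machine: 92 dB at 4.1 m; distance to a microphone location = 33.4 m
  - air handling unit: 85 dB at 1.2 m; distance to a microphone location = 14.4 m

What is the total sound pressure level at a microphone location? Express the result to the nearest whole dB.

74 dB

Propagate each source to the receiver with L = L_ref − 20·log₁₀(r/r_ref), then add intensities.
milling machine: 92 − 20·log₁₀(33.4/4.1) = 92 − 18.22 = 73.78 dB.
air handling unit: 85 − 20·log₁₀(14.4/1.2) = 85 − 21.58 = 63.42 dB.
Σ 10^(L/10) = 2.608e+07 → L_total = 10·log₁₀(2.608e+07) = 74.16 dB.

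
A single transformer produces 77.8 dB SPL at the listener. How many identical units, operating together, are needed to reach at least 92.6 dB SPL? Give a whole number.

Need L₁ + 10·log₁₀ N ≥ 92.6, i.e. log₁₀ N ≥ 1.48.
N ≥ 10^(14.8/10) = 30.200, so N = 31.

31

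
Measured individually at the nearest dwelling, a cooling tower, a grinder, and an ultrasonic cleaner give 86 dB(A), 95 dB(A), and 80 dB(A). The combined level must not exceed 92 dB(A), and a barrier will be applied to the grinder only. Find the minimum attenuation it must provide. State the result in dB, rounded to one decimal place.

4.6 dB

Fixed contribution from the other sources: Σ 10^(L/10) = 10^(86/10) + 10^(80/10) = 4.981e+08 (86.97 dB(A)).
The limit corresponds to 10^(92/10) = 1.585e+09; subtracting the fixed part leaves 1.087e+09 for the grinder, i.e. 90.36 dB(A).
So the grinder must be reduced from 95 to 90.36 dB(A): IL = 4.64 dB.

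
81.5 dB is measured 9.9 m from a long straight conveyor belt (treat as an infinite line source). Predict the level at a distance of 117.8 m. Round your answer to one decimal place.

For a line source, L₂ = L₁ − 10·log₁₀(r₂/r₁).
L₂ = 81.5 − 10·log₁₀(117.8/9.9) = 81.5 − 10.755 = 70.74 dB.

70.7 dB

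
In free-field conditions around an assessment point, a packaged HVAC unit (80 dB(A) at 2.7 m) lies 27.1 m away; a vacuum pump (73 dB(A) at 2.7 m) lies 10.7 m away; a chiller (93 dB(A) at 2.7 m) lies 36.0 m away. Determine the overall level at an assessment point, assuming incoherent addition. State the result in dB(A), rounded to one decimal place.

Apply inverse-square spreading to bring every level to the receiver, then sum 10^(L/10).
packaged HVAC unit: 80 − 20·log₁₀(27.1/2.7) = 80 − 20.03 = 59.97 dB(A).
vacuum pump: 73 − 20·log₁₀(10.7/2.7) = 73 − 11.96 = 61.04 dB(A).
chiller: 93 − 20·log₁₀(36.0/2.7) = 93 − 22.50 = 70.50 dB(A).
Σ 10^(L/10) = 1.349e+07 → L_total = 10·log₁₀(1.349e+07) = 71.30 dB(A).

71.3 dB(A)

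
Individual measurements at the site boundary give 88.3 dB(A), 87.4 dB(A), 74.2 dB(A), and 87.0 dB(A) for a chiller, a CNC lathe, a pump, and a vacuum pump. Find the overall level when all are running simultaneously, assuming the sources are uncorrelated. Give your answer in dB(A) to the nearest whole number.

Incoherent sources combine by intensity addition: L_total = 10·log₁₀(Σ 10^(L_i/10)).
Σ 10^(L/10) = 10^(88.3/10) + 10^(87.4/10) + 10^(74.2/10) + 10^(87.0/10) = 1.753e+09.
L_total = 10·log₁₀(1.753e+09) = 92.44 dB(A).

92 dB(A)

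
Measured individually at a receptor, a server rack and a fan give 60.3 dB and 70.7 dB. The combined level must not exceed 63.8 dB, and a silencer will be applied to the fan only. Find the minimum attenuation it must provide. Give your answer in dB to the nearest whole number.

Fixed contribution from the other source: Σ 10^(L/10) = 10^(60.3/10) = 1.072e+06 (60.30 dB).
To meet 63.8 dB overall, the treated fan may contribute at most 10^(63.8/10) − 1.072e+06 = 1.327e+06, i.e. 61.23 dB.
Required insertion loss = 70.7 − 61.23 = 9.47 dB.

9 dB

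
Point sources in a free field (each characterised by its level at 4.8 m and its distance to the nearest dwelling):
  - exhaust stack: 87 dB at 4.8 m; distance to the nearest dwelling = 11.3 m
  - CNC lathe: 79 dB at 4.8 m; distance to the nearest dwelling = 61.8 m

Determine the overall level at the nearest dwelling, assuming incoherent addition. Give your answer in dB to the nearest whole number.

First find each source's level at the receiver (point-source: −20·log₁₀(r/r_ref)), then combine on an intensity basis.
exhaust stack: 87 − 20·log₁₀(11.3/4.8) = 87 − 7.44 = 79.56 dB.
CNC lathe: 79 − 20·log₁₀(61.8/4.8) = 79 − 22.19 = 56.81 dB.
Σ 10^(L/10) = 9.091e+07 → L_total = 10·log₁₀(9.091e+07) = 79.59 dB.

80 dB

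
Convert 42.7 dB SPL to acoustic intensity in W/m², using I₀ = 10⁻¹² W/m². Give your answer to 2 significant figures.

L = 10·log₁₀(I/I₀) ⇒ I = I₀·10^(L/10) = 10⁻¹² × 10^4.27.

1.9e-08 W/m²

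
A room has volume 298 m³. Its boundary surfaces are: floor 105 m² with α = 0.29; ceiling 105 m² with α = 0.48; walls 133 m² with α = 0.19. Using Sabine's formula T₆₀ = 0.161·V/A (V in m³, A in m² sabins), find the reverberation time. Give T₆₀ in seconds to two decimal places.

Total absorption A = 105·0.29 + 105·0.48 + 133·0.19 = 106.12 m² sabins.
T₆₀ = 0.161 × 298 / 106.12 = 0.452 s.

0.45 s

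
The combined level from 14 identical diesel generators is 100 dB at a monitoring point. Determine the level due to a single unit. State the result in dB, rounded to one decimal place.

14 equal contributions raise the level by 10·log₁₀ 14 = 11.461 dB, so each unit alone gives 100 − 11.461.

88.5 dB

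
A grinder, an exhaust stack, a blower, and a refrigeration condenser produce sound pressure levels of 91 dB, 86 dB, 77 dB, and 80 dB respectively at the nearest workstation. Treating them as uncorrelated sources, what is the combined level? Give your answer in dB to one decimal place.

For uncorrelated sources the intensities add, so convert each level to linear form, sum, and take 10·log₁₀ of the total.
Σ 10^(L/10) = 10^(91/10) + 10^(86/10) + 10^(77/10) + 10^(80/10) = 1.807e+09.
L_total = 10·log₁₀(1.807e+09) = 92.57 dB.

92.6 dB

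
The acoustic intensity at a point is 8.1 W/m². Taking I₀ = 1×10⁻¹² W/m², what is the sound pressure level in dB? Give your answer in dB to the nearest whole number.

Dividing by I₀ shifts the exponent by 12: I/I₀ = 8.1×10^12.
L = 10·(0.9085 + 12) = 129.08 dB.

129 dB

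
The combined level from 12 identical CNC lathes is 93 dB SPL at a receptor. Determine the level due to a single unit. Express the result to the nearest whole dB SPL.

Dividing the total intensity by 12 lowers the level by 10·log₁₀ 12 = 10.792 dB: L₁ = 93 − 10.792.

82 dB SPL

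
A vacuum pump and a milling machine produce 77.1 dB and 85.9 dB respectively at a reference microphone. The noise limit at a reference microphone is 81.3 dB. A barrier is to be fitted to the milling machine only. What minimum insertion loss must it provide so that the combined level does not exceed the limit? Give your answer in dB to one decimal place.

Fixed contribution from the other source: Σ 10^(L/10) = 10^(77.1/10) = 5.129e+07 (77.10 dB).
To meet 81.3 dB overall, the treated milling machine may contribute at most 10^(81.3/10) − 5.129e+07 = 8.361e+07, i.e. 79.22 dB.
So the milling machine must be reduced from 85.9 to 79.22 dB: IL = 6.68 dB.

6.7 dB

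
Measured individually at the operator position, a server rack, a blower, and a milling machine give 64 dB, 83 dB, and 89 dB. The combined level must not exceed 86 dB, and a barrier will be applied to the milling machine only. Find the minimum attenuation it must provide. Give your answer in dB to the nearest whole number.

Fixed contribution from the other sources: Σ 10^(L/10) = 10^(64/10) + 10^(83/10) = 2.020e+08 (83.05 dB).
The limit corresponds to 10^(86/10) = 3.981e+08; subtracting the fixed part leaves 1.961e+08 for the milling machine, i.e. 82.92 dB.
So the milling machine must be reduced from 89 to 82.92 dB: IL = 6.08 dB.

6 dB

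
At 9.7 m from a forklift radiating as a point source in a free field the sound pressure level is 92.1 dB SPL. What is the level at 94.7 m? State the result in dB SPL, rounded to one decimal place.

For a point source, L₂ = L₁ − 20·log₁₀(r₂/r₁).
L₂ = 92.1 − 20·log₁₀(94.7/9.7) = 92.1 − 19.792 = 72.31 dB SPL.

72.3 dB SPL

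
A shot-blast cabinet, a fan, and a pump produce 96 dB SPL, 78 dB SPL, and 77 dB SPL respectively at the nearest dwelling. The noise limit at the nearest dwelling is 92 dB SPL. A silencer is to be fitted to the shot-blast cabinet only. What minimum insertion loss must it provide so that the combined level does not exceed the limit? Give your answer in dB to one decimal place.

The untreated sources together contribute 10^(78/10) + 10^(77/10) = 1.132e+08, i.e. 80.54 dB SPL.
The limit corresponds to 10^(92/10) = 1.585e+09; subtracting the fixed part leaves 1.472e+09 for the shot-blast cabinet, i.e. 91.68 dB SPL.
So the shot-blast cabinet must be reduced from 96 to 91.68 dB SPL: IL = 4.32 dB.

4.3 dB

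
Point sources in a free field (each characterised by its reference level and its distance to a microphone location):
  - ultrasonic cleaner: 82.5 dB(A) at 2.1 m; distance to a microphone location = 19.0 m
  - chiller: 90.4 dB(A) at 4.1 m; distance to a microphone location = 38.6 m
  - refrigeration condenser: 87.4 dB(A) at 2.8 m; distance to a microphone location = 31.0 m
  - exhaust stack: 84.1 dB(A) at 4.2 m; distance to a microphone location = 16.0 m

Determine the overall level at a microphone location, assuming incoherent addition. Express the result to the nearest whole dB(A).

Propagate each source to the receiver with L = L_ref − 20·log₁₀(r/r_ref), then add intensities.
ultrasonic cleaner: 82.5 − 20·log₁₀(19.0/2.1) = 82.5 − 19.13 = 63.37 dB(A).
chiller: 90.4 − 20·log₁₀(38.6/4.1) = 90.4 − 19.48 = 70.92 dB(A).
refrigeration condenser: 87.4 − 20·log₁₀(31.0/2.8) = 87.4 − 20.88 = 66.52 dB(A).
exhaust stack: 84.1 − 20·log₁₀(16.0/4.2) = 84.1 − 11.62 = 72.48 dB(A).
Σ 10^(L/10) = 3.674e+07 → L_total = 10·log₁₀(3.674e+07) = 75.65 dB(A).

76 dB(A)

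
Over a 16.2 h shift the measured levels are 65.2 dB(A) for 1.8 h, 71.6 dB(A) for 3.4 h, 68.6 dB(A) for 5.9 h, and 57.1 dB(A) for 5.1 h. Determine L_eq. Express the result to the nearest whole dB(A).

L_eq = 10·log₁₀[(1/T)·Σ tᵢ·10^(Lᵢ/10)] with T = 16.2 h.
Σ tᵢ·10^(Lᵢ/10) = 1.8·10^(65.2/10) + 3.4·10^(71.6/10) + 5.9·10^(68.6/10) + 5.1·10^(57.1/10) = 1.005e+08.
L_eq = 10·log₁₀(1.005e+08/16.2) = 67.92 dB(A).

68 dB(A)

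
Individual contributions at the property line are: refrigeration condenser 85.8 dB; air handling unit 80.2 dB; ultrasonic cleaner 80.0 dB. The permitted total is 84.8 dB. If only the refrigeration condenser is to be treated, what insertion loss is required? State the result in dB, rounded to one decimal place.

5.9 dB

Everything except the refrigeration condenser sums to 10^(80.2/10) + 10^(80.0/10) = 2.047e+08 in linear terms, 83.11 dB.
To meet 84.8 dB overall, the treated refrigeration condenser may contribute at most 10^(84.8/10) − 2.047e+08 = 9.728e+07, i.e. 79.88 dB.
Required insertion loss = 85.8 − 79.88 = 5.92 dB.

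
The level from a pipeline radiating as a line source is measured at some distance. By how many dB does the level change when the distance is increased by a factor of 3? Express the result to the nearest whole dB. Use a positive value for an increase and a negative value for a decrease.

-5 dB

With cylindrical spreading the level changes by −10·log₁₀(r₂/r₁).
ΔL = −10·log₁₀(3) = -4.77 dB.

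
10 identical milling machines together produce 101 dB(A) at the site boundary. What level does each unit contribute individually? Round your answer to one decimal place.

91.0 dB(A)

For N identical incoherent sources L_total = L₁ + 10·log₁₀ N, so L₁ = 101 − 10·log₁₀(10) = 101 − 10.000.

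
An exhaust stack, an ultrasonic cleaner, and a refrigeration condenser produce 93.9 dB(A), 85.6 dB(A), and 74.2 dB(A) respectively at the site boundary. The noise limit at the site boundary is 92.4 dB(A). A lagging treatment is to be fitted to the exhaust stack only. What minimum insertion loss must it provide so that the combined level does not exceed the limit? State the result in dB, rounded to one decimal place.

The untreated sources together contribute 10^(85.6/10) + 10^(74.2/10) = 3.894e+08, i.e. 85.90 dB(A).
To meet 92.4 dB(A) overall, the treated exhaust stack may contribute at most 10^(92.4/10) − 3.894e+08 = 1.348e+09, i.e. 91.30 dB(A).
So the exhaust stack must be reduced from 93.9 to 91.30 dB(A): IL = 2.60 dB.

2.6 dB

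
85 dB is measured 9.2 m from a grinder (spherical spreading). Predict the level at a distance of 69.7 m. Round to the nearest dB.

For a point source, L₂ = L₁ − 20·log₁₀(r₂/r₁).
L₂ = 85 − 20·log₁₀(69.7/9.2) = 85 − 17.589 = 67.41 dB.

67 dB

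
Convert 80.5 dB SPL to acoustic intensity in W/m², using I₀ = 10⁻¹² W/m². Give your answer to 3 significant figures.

I/I₀ = 10^(80.5/10) = 1.122e+08, so I = 1.122e+08 × 10⁻¹² W/m².

0.000112 W/m²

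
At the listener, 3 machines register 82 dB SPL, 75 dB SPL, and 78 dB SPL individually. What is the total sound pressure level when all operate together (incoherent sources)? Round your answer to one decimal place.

For uncorrelated sources the intensities add, so convert each level to linear form, sum, and take 10·log₁₀ of the total.
Σ 10^(L/10) = 10^(82/10) + 10^(75/10) + 10^(78/10) = 2.532e+08.
L_total = 10·log₁₀(2.532e+08) = 84.03 dB SPL.

84.0 dB SPL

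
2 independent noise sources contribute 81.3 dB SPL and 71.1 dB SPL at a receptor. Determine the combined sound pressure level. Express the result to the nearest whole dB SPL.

For uncorrelated sources the intensities add, so convert each level to linear form, sum, and take 10·log₁₀ of the total.
Σ 10^(L/10) = 10^(81.3/10) + 10^(71.1/10) = 1.478e+08.
L_total = 10·log₁₀(1.478e+08) = 81.70 dB SPL.

82 dB SPL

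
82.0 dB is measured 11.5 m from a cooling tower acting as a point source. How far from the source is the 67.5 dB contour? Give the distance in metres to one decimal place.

Point-source spreading drops the level by 20·log₁₀(r₂/r₁); inverting, r₂/r₁ = 10^(ΔL/20).
r₂ = 11.5·10^((82.0−67.5)/20) = 11.5·10^(14.5/20) = 61.05 m.

61.1 m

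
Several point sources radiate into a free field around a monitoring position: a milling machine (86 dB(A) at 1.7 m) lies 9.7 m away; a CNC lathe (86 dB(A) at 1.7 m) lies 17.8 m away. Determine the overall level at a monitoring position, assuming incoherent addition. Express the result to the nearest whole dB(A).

72 dB(A)

Propagate each source to the receiver with L = L_ref − 20·log₁₀(r/r_ref), then add intensities.
milling machine: 86 − 20·log₁₀(9.7/1.7) = 86 − 15.13 = 70.87 dB(A).
CNC lathe: 86 − 20·log₁₀(17.8/1.7) = 86 − 20.40 = 65.60 dB(A).
Σ 10^(L/10) = 1.586e+07 → L_total = 10·log₁₀(1.586e+07) = 72.00 dB(A).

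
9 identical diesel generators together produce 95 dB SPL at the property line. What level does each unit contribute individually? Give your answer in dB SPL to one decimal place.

85.5 dB SPL

9 equal contributions raise the level by 10·log₁₀ 9 = 9.542 dB, so each unit alone gives 95 − 9.542.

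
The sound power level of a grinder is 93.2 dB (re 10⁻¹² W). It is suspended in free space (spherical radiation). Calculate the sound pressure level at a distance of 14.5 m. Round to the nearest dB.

59 dB

The power spreads over a sphere of area 4π·r², so L_p = L_w − 10·log₁₀(4π·r²).
4π·r² = 2642 m², 10·log₁₀ of that is 34.219 dB.
L_p = 93.2 − 34.219 = 58.98 dB.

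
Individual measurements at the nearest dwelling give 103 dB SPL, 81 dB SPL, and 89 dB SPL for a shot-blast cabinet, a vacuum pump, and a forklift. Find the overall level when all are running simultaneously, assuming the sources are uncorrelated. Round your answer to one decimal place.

For uncorrelated sources the intensities add, so convert each level to linear form, sum, and take 10·log₁₀ of the total.
Σ 10^(L/10) = 10^(103/10) + 10^(81/10) + 10^(89/10) = 2.087e+10.
L_total = 10·log₁₀(2.087e+10) = 103.20 dB SPL.

103.2 dB SPL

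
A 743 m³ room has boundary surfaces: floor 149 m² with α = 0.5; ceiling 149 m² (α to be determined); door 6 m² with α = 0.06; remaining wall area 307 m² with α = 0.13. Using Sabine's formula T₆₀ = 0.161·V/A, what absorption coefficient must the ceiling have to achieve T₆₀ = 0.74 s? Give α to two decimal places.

From T₆₀ = 0.161·V/A, the target T₆₀ = 0.74 s needs A = 0.161·743/0.74 = 161.65 m².
Absorption from the other surfaces = 149·0.5 + 6·0.06 + 307·0.13 = 114.77 m², so the ceiling must supply 46.88 m² over 149 m².
α = 46.88/149 = 0.315.

0.31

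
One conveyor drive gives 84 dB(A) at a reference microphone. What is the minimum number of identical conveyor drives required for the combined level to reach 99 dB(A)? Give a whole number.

32

The shortfall is 99 − 84 = 15.0 dB, and N units add 10·log₁₀ N, so need 10·log₁₀ N ≥ 15.0.
N ≥ 10^(15.0/10) = 31.623, so N = 32.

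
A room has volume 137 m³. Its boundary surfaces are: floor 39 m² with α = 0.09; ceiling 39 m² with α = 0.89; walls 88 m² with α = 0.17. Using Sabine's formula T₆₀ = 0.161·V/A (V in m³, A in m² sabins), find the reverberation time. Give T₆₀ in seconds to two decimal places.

Total absorption A = 39·0.09 + 39·0.89 + 88·0.17 = 53.18 m² sabins.
T₆₀ = 0.161·V/A = 0.161·137/53.18 = 0.415 s.

0.41 s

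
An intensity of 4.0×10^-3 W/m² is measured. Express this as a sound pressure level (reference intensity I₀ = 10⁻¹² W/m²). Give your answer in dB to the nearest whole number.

Dividing by I₀ shifts the exponent by 12: I/I₀ = 4.0×10^9.
L = 10·(0.6021 + 9) = 96.02 dB.

96 dB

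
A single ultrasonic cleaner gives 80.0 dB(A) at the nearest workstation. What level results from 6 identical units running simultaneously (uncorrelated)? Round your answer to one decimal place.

87.8 dB(A)

With 6 equal, uncorrelated contributions the intensity is 6× that of one unit, giving a rise of 10·log₁₀ 6.
L_total = 80.0 + 10·log₁₀(6) = 80.0 + 7.782 = 87.78 dB(A).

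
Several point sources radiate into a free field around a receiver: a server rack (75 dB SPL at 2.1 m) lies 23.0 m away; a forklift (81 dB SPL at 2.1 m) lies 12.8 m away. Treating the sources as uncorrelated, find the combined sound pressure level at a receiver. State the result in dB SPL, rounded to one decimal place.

Propagate each source to the receiver with L = L_ref − 20·log₁₀(r/r_ref), then add intensities.
server rack: 75 − 20·log₁₀(23.0/2.1) = 75 − 20.79 = 54.21 dB SPL.
forklift: 81 − 20·log₁₀(12.8/2.1) = 81 − 15.70 = 65.30 dB SPL.
Σ 10^(L/10) = 3.652e+06 → L_total = 10·log₁₀(3.652e+06) = 65.63 dB SPL.

65.6 dB SPL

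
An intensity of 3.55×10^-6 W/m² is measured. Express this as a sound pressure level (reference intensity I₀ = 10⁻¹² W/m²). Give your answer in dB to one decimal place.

I/I₀ = 3.55×10^-6/10⁻¹² = 3.55×10^6, and L = 10·log₁₀(I/I₀).
L = 10·(0.5502 + 6) = 65.50 dB.

65.5 dB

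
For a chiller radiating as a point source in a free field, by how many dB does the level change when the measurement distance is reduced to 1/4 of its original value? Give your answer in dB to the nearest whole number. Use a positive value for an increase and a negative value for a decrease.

+12 dB

With spherical spreading the level changes by −20·log₁₀(r₂/r₁).
ΔL = −20·log₁₀(0.25) = +12.04 dB.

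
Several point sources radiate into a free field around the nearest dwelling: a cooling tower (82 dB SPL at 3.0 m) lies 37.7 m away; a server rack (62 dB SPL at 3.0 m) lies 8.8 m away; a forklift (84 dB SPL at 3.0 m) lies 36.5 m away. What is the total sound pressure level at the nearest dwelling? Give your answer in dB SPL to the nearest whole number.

65 dB SPL

Propagate each source to the receiver with L = L_ref − 20·log₁₀(r/r_ref), then add intensities.
cooling tower: 82 − 20·log₁₀(37.7/3.0) = 82 − 21.98 = 60.02 dB SPL.
server rack: 62 − 20·log₁₀(8.8/3.0) = 62 − 9.35 = 52.65 dB SPL.
forklift: 84 − 20·log₁₀(36.5/3.0) = 84 − 21.70 = 62.30 dB SPL.
Σ 10^(L/10) = 2.885e+06 → L_total = 10·log₁₀(2.885e+06) = 64.60 dB SPL.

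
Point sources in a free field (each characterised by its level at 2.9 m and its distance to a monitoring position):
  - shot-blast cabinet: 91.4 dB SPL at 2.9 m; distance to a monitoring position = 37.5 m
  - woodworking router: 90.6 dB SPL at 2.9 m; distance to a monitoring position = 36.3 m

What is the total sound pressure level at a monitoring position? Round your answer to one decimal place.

71.9 dB SPL

Apply inverse-square spreading to bring every level to the receiver, then sum 10^(L/10).
shot-blast cabinet: 91.4 − 20·log₁₀(37.5/2.9) = 91.4 − 22.23 = 69.17 dB SPL.
woodworking router: 90.6 − 20·log₁₀(36.3/2.9) = 90.6 − 21.95 = 68.65 dB SPL.
Σ 10^(L/10) = 1.558e+07 → L_total = 10·log₁₀(1.558e+07) = 71.93 dB SPL.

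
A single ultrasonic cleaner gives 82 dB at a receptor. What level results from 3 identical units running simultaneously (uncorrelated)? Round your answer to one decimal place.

86.8 dB

L_total = L₁ + 10·log₁₀ N for N identical incoherent sources.
L_total = 82 + 10·log₁₀(3) = 82 + 4.771 = 86.77 dB.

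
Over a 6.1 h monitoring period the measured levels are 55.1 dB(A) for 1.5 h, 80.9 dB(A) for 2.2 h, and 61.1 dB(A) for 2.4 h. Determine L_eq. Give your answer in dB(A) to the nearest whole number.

77 dB(A)

Weight each interval's intensity by its duration and average over T = 6.1 h:
Σ tᵢ·10^(Lᵢ/10) = 1.5·10^(55.1/10) + 2.2·10^(80.9/10) + 2.4·10^(61.1/10) = 2.742e+08.
L_eq = 10·log₁₀(2.742e+08/6.1) = 76.53 dB(A).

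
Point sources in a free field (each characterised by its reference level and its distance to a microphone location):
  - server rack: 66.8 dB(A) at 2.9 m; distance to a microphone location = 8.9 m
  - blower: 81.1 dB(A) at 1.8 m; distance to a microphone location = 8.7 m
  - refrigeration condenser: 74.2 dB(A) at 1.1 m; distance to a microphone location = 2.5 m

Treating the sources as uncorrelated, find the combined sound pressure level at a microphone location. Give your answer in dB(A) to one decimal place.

Propagate each source to the receiver with L = L_ref − 20·log₁₀(r/r_ref), then add intensities.
server rack: 66.8 − 20·log₁₀(8.9/2.9) = 66.8 − 9.74 = 57.06 dB(A).
blower: 81.1 − 20·log₁₀(8.7/1.8) = 81.1 − 13.68 = 67.42 dB(A).
refrigeration condenser: 74.2 − 20·log₁₀(2.5/1.1) = 74.2 − 7.13 = 67.07 dB(A).
Σ 10^(L/10) = 1.111e+07 → L_total = 10·log₁₀(1.111e+07) = 70.46 dB(A).

70.5 dB(A)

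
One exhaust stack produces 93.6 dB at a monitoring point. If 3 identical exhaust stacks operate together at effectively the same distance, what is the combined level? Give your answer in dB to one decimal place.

98.4 dB

N identical incoherent sources raise the level by 10·log₁₀ N.
L_total = 93.6 + 10·log₁₀(3) = 93.6 + 4.771 = 98.37 dB.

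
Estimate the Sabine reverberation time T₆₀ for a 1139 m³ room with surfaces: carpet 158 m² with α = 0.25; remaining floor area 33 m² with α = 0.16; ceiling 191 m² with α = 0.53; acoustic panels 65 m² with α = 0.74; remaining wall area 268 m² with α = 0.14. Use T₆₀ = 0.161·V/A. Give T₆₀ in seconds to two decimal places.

A = Σ Sᵢαᵢ = 158·0.25 + 33·0.16 + 191·0.53 + 65·0.74 + 268·0.14 = 231.63 m².
T₆₀ = 0.161·V/A = 0.161·1139/231.63 = 0.792 s.

0.79 s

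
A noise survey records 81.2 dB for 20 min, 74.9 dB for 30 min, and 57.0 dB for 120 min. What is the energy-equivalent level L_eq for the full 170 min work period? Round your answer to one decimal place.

73.3 dB

L_eq = 10·log₁₀[(1/T)·Σ tᵢ·10^(Lᵢ/10)] with T = 170 min.
Σ tᵢ·10^(Lᵢ/10) = 20·10^(81.2/10) + 30·10^(74.9/10) + 120·10^(57.0/10) = 3.624e+09.
L_eq = 10·log₁₀(3.624e+09/170) = 73.29 dB.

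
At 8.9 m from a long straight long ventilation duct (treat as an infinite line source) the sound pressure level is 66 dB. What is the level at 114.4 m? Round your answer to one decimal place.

Line-source attenuation: ΔL = 10·log₁₀(r₂/r₁) = 10·log₁₀(114.4/8.9) = 11.090 dB.
L₂ = 66 − 10·log₁₀(114.4/8.9) = 66 − 11.090 = 54.91 dB.

54.9 dB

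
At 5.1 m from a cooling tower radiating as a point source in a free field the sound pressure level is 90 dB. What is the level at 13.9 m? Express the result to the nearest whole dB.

Spherical spreading from a point source gives a 20·log₁₀(r₂/r₁) drop.
L₂ = 90 − 20·log₁₀(13.9/5.1) = 90 − 8.709 = 81.29 dB.

81 dB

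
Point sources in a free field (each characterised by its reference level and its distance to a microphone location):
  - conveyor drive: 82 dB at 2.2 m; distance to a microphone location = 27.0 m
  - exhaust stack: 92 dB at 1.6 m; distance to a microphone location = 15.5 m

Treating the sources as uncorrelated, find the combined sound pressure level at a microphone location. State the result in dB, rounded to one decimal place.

72.5 dB

Apply inverse-square spreading to bring every level to the receiver, then sum 10^(L/10).
conveyor drive: 82 − 20·log₁₀(27.0/2.2) = 82 − 21.78 = 60.22 dB.
exhaust stack: 92 − 20·log₁₀(15.5/1.6) = 92 − 19.72 = 72.28 dB.
Σ 10^(L/10) = 1.794e+07 → L_total = 10·log₁₀(1.794e+07) = 72.54 dB.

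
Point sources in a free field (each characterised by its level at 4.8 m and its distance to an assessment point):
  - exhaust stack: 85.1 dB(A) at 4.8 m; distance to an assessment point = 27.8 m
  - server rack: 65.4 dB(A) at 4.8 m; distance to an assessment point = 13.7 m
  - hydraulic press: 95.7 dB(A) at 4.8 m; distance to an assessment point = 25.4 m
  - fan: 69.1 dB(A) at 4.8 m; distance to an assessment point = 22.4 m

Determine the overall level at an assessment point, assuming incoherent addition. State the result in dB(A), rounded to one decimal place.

81.6 dB(A)

Apply inverse-square spreading to bring every level to the receiver, then sum 10^(L/10).
exhaust stack: 85.1 − 20·log₁₀(27.8/4.8) = 85.1 − 15.26 = 69.84 dB(A).
server rack: 65.4 − 20·log₁₀(13.7/4.8) = 65.4 − 9.11 = 56.29 dB(A).
hydraulic press: 95.7 − 20·log₁₀(25.4/4.8) = 95.7 − 14.47 = 81.23 dB(A).
fan: 69.1 − 20·log₁₀(22.4/4.8) = 69.1 − 13.38 = 55.72 dB(A).
Σ 10^(L/10) = 1.431e+08 → L_total = 10·log₁₀(1.431e+08) = 81.56 dB(A).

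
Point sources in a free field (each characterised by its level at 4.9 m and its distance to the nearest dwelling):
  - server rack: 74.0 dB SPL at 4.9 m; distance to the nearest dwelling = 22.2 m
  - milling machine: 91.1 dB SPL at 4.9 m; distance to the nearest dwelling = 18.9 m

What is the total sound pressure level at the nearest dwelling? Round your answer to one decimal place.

79.4 dB SPL

Apply inverse-square spreading to bring every level to the receiver, then sum 10^(L/10).
server rack: 74.0 − 20·log₁₀(22.2/4.9) = 74.0 − 13.12 = 60.88 dB SPL.
milling machine: 91.1 − 20·log₁₀(18.9/4.9) = 91.1 − 11.73 = 79.37 dB SPL.
Σ 10^(L/10) = 8.781e+07 → L_total = 10·log₁₀(8.781e+07) = 79.44 dB SPL.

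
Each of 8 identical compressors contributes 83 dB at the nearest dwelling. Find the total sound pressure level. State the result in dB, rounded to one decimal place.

92.0 dB

With 8 equal, uncorrelated contributions the intensity is 8× that of one unit, giving a rise of 10·log₁₀ 8.
L_total = 83 + 10·log₁₀(8) = 83 + 9.031 = 92.03 dB.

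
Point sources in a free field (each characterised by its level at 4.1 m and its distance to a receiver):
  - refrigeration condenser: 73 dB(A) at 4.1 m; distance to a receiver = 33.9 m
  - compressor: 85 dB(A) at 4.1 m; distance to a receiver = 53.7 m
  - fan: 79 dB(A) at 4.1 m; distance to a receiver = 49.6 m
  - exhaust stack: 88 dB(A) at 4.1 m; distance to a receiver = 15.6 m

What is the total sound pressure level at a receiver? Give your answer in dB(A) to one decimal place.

Propagate each source to the receiver with L = L_ref − 20·log₁₀(r/r_ref), then add intensities.
refrigeration condenser: 73 − 20·log₁₀(33.9/4.1) = 73 − 18.35 = 54.65 dB(A).
compressor: 85 − 20·log₁₀(53.7/4.1) = 85 − 22.34 = 62.66 dB(A).
fan: 79 − 20·log₁₀(49.6/4.1) = 79 − 21.65 = 57.35 dB(A).
exhaust stack: 88 − 20·log₁₀(15.6/4.1) = 88 − 11.61 = 76.39 dB(A).
Σ 10^(L/10) = 4.626e+07 → L_total = 10·log₁₀(4.626e+07) = 76.65 dB(A).

76.7 dB(A)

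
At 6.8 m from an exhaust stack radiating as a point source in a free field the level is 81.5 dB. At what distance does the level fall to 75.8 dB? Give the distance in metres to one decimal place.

Point-source spreading drops the level by 20·log₁₀(r₂/r₁); inverting, r₂/r₁ = 10^(ΔL/20).
r₂ = 6.8·10^((81.5−75.8)/20) = 6.8·10^(5.7/20) = 13.11 m.

13.1 m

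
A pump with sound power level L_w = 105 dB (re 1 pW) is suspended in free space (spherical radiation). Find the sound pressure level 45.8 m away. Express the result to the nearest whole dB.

61 dB

The power spreads over a sphere of area 4π·r², so L_p = L_w − 10·log₁₀(4π·r²).
4π·r² = 2.636e+04 m², 10·log₁₀ of that is 44.209 dB.
L_p = 105 − 44.209 = 60.79 dB.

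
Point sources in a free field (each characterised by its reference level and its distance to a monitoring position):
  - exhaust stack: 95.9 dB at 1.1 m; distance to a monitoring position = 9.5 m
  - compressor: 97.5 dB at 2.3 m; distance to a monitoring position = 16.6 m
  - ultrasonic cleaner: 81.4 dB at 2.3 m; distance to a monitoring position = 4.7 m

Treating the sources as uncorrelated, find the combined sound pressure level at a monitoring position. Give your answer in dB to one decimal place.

82.9 dB

Apply inverse-square spreading to bring every level to the receiver, then sum 10^(L/10).
exhaust stack: 95.9 − 20·log₁₀(9.5/1.1) = 95.9 − 18.73 = 77.17 dB.
compressor: 97.5 − 20·log₁₀(16.6/2.3) = 97.5 − 17.17 = 80.33 dB.
ultrasonic cleaner: 81.4 − 20·log₁₀(4.7/2.3) = 81.4 − 6.21 = 75.19 dB.
Σ 10^(L/10) = 1.932e+08 → L_total = 10·log₁₀(1.932e+08) = 82.86 dB.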